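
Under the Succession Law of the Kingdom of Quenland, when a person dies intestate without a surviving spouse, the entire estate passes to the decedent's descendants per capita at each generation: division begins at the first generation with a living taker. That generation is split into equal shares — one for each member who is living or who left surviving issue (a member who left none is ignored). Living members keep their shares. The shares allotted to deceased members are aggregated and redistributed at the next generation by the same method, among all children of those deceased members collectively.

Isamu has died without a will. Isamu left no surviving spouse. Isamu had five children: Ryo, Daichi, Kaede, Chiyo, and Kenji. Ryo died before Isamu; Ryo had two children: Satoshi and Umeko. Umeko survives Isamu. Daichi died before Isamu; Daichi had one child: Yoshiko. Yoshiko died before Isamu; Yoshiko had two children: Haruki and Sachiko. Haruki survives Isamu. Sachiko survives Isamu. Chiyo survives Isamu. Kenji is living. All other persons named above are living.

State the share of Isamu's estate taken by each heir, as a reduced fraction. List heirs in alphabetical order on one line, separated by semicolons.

Chiyo 1/5; Haruki 1/15; Kaede 1/5; Kenji 1/5; Sachiko 1/15; Satoshi 2/15; Umeko 2/15

There is no surviving spouse, so the entire estate passes to Isamu's descendants per capita at each generation.
At generation 1 (Ryo, Daichi, Kaede, Chiyo, Kenji) there are 5 shares of (1)/5 = 1/5 each.
Living: Kaede, Chiyo, and Kenji — each takes 1/5.
Deceased: Ryo and Daichi. Their combined 2/5 is pooled and carried to generation 2.
At generation 2 (Satoshi, Umeko, Yoshiko) there are 3 shares of (2/5)/3 = 2/15 each.
Living: Satoshi and Umeko — each takes 2/15.
Deceased: Yoshiko. That 2/15 share is carried to generation 3.
At generation 3 (Haruki, Sachiko) there are 2 shares of (2/15)/2 = 1/15 each.
Living: Haruki and Sachiko — each takes 1/15.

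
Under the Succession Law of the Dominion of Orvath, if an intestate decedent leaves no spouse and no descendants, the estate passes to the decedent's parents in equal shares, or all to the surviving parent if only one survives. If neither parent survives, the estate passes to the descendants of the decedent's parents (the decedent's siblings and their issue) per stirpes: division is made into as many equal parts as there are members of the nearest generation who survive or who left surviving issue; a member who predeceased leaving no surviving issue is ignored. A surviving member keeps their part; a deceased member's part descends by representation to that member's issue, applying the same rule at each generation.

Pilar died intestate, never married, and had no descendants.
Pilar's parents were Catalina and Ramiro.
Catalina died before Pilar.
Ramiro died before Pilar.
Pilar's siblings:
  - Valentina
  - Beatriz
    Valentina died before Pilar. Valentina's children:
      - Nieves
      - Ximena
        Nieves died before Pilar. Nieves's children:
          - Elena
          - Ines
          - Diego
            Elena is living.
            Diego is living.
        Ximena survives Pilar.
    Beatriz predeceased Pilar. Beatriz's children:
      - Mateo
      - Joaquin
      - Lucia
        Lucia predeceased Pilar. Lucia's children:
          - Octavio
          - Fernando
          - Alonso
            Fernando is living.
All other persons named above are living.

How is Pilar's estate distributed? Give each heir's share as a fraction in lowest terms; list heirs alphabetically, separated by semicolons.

Neither parent survives and there are no descendants, so the estate passes to Pilar's siblings and their issue per stirpes.
The estate is divided into 2 equal shares of 1/2 among Valentina, Beatriz.
Valentina predeceased; the 1/2 allotted to Valentina's branch passes to Valentina's issue by representation.
The 1/2 is divided into 2 equal shares of 1/4 among Nieves, Ximena.
Nieves predeceased; the 1/4 allotted to Nieves's branch passes to Nieves's issue by representation.
The 1/4 is divided into 3 equal shares of 1/12 among Elena, Ines, Diego.
Elena is living and takes 1/12.
Ines is living and takes 1/12.
Diego is living and takes 1/12.
Ximena is living and takes 1/4.
Beatriz predeceased; the 1/2 allotted to Beatriz's branch passes to Beatriz's issue by representation.
The 1/2 is divided into 3 equal shares of 1/6 among Mateo, Joaquin, Lucia.
Mateo is living and takes 1/6.
Joaquin is living and takes 1/6.
Lucia predeceased; the 1/6 allotted to Lucia's branch passes to Lucia's issue by representation.
The 1/6 is divided into 3 equal shares of 1/18 among Octavio, Fernando, Alonso.
Octavio is living and takes 1/18.
Fernando is living and takes 1/18.
Alonso is living and takes 1/18.

Alonso 1/18; Diego 1/12; Elena 1/12; Fernando 1/18; Ines 1/12; Joaquin 1/6; Mateo 1/6; Octavio 1/18; Ximena 1/4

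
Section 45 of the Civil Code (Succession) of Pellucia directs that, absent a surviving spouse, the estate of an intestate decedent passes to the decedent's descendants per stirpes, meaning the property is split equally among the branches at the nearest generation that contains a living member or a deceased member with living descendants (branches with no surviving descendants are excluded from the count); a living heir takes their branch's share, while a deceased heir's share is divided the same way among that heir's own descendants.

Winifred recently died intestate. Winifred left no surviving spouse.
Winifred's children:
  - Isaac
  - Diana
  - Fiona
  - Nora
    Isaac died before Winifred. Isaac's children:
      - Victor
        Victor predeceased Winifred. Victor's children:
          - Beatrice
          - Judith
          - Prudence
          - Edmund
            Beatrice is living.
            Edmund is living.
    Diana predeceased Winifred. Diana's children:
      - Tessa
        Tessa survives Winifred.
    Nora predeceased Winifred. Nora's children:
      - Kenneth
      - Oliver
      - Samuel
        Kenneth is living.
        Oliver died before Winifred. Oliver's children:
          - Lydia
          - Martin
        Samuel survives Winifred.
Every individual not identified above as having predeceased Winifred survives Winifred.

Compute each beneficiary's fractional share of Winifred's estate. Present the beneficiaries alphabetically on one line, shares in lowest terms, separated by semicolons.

Beatrice 1/16; Edmund 1/16; Fiona 1/4; Judith 1/16; Kenneth 1/12; Lydia 1/24; Martin 1/24; Prudence 1/16; Samuel 1/12; Tessa 1/4

There is no surviving spouse, so the entire estate passes to Winifred's descendants per stirpes.
The estate is divided into 4 equal shares of 1/4 among Isaac, Diana, Fiona, Nora.
Isaac predeceased; the 1/4 allotted to Isaac's branch passes to Isaac's issue by representation.
Victor's line is the sole branch at this level, so the full 1/4 passes to Victor's issue by representation.
The 1/4 is divided into 4 equal shares of 1/16 among Beatrice, Judith, Prudence, Edmund.
Beatrice is living and takes 1/16.
Judith is living and takes 1/16.
Prudence is living and takes 1/16.
Edmund is living and takes 1/16.
Diana predeceased; the 1/4 allotted to Diana's branch passes to Diana's issue by representation.
Tessa is the sole taker at this level and receives the full 1/4.
Fiona is living and takes 1/4.
Nora predeceased; the 1/4 allotted to Nora's branch passes to Nora's issue by representation.
The 1/4 is divided into 3 equal shares of 1/12 among Kenneth, Oliver, Samuel.
Kenneth is living and takes 1/12.
Oliver predeceased; the 1/12 allotted to Oliver's branch passes to Oliver's issue by representation.
The 1/12 is divided into 2 equal shares of 1/24 among Lydia, Martin.
Lydia is living and takes 1/24.
Martin is living and takes 1/24.
Samuel is living and takes 1/12.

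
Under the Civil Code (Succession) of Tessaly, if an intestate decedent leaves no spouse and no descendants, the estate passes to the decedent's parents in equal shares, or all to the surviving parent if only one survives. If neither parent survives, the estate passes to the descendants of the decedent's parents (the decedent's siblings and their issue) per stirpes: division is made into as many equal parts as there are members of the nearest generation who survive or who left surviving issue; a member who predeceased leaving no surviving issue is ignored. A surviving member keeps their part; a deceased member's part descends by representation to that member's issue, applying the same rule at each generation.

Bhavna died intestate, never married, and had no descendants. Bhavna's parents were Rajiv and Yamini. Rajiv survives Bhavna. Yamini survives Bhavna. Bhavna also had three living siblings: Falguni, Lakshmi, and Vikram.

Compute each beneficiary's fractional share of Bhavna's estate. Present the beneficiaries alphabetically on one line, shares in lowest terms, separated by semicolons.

Both parents survive, so Rajiv and Yamini each take 1/2. The siblings take nothing because a surviving parent has priority.

Rajiv 1/2; Yamini 1/2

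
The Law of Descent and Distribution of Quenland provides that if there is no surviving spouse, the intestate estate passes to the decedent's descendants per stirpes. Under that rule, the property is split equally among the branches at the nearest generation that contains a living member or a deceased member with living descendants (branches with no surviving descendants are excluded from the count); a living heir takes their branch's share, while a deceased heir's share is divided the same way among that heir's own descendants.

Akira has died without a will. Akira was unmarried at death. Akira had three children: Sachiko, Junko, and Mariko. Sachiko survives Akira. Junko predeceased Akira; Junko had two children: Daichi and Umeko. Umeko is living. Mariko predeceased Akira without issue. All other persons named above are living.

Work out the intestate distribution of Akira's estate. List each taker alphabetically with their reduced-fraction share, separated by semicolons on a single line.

Daichi 1/4; Sachiko 1/2; Umeko 1/4

There is no surviving spouse, so the entire estate passes to Akira's descendants per stirpes.
Mariko left no surviving issue, so that branch lapses and is disregarded.
The estate is divided into 2 equal shares of 1/2 among Sachiko, Junko.
Sachiko is living and takes 1/2.
Junko predeceased; the 1/2 allotted to Junko's branch passes to Junko's issue by representation.
The 1/2 is divided into 2 equal shares of 1/4 among Daichi, Umeko.
Daichi is living and takes 1/4.
Umeko is living and takes 1/4.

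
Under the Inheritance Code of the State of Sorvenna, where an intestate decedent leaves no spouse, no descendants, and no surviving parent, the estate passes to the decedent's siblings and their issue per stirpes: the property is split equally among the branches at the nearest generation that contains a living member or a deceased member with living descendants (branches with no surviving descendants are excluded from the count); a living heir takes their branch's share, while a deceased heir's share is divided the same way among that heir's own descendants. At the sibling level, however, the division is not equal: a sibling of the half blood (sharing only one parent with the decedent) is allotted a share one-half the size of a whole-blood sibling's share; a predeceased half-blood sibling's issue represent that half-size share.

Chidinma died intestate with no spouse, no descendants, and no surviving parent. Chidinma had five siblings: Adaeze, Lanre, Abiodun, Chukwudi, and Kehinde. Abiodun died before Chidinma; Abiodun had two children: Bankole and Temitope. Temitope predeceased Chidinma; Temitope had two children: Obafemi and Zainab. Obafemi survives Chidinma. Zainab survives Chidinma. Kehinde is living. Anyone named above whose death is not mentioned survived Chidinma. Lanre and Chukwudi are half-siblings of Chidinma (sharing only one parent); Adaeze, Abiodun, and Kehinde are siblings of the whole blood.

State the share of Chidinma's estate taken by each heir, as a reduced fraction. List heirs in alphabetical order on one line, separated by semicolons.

No spouse, descendants, or parent survives, so the estate passes to Chidinma's siblings per stirpes.
Half-blood siblings count for one-half the weight of whole-blood siblings at the initial division.
Dividing 1 in proportion to weights (total weight 4): Adaeze (weight 1) → 1/4; Lanre (weight 1/2) → 1/8; Abiodun (weight 1) → 1/4; Chukwudi (weight 1/2) → 1/8; Kehinde (weight 1) → 1/4.
Adaeze is living and takes 1/4.
Lanre is living and takes 1/8.
Abiodun predeceased; the 1/4 allotted to Abiodun's branch passes to Abiodun's issue by representation.
The 1/4 is divided into 2 equal shares of 1/8 among Bankole, Temitope.
Bankole is living and takes 1/8.
Temitope predeceased; the 1/8 allotted to Temitope's branch passes to Temitope's issue by representation.
The 1/8 is divided into 2 equal shares of 1/16 among Obafemi, Zainab.
Obafemi is living and takes 1/16.
Zainab is living and takes 1/16.
Chukwudi is living and takes 1/8.
Kehinde is living and takes 1/4.

Adaeze 1/4; Bankole 1/8; Chukwudi 1/8; Kehinde 1/4; Lanre 1/8; Obafemi 1/16; Zainab 1/16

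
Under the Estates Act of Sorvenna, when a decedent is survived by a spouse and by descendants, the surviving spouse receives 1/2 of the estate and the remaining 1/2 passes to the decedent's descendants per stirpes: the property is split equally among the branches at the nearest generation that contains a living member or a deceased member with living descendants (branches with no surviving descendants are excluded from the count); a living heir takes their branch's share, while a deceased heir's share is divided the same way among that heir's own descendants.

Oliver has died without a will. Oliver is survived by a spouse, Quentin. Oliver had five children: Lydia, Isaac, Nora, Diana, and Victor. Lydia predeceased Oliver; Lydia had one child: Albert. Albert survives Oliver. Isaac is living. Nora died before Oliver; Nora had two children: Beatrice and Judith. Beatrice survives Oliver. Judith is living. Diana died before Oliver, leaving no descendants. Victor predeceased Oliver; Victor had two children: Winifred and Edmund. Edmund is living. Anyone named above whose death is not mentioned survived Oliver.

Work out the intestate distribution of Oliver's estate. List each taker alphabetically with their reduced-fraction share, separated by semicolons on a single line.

Quentin, as surviving spouse, takes 1/2.
The remaining 1/2 passes to Oliver's descendants per stirpes.
Diana left no surviving issue, so that branch lapses and is disregarded.
The 1/2 is divided into 4 equal shares of 1/8 among Lydia, Isaac, Nora, Victor.
Lydia predeceased; the 1/8 allotted to Lydia's branch passes to Lydia's issue by representation.
Albert is the sole taker at this level and receives the full 1/8.
Isaac is living and takes 1/8.
Nora predeceased; the 1/8 allotted to Nora's branch passes to Nora's issue by representation.
The 1/8 is divided into 2 equal shares of 1/16 among Beatrice, Judith.
Beatrice is living and takes 1/16.
Judith is living and takes 1/16.
Victor predeceased; the 1/8 allotted to Victor's branch passes to Victor's issue by representation.
The 1/8 is divided into 2 equal shares of 1/16 among Winifred, Edmund.
Winifred is living and takes 1/16.
Edmund is living and takes 1/16.

Albert 1/8; Beatrice 1/16; Edmund 1/16; Isaac 1/8; Judith 1/16; Quentin 1/2; Winifred 1/16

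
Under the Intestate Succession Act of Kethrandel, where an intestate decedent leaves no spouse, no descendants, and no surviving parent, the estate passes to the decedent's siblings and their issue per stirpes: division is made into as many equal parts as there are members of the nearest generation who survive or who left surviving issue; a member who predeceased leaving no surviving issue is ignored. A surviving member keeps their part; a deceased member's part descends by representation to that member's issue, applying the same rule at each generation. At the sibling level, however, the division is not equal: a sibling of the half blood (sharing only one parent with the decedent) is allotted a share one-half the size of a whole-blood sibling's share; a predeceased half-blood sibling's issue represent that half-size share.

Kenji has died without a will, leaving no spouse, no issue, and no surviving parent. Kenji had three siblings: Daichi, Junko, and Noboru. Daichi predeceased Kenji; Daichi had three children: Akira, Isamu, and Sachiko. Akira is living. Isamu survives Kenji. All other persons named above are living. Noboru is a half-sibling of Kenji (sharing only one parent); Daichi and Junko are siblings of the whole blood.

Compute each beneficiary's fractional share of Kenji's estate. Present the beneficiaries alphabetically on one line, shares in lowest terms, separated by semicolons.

Akira 2/15; Isamu 2/15; Junko 2/5; Noboru 1/5; Sachiko 2/15

No spouse, descendants, or parent survives, so the estate passes to Kenji's siblings per stirpes.
Half-blood siblings count for one-half the weight of whole-blood siblings at the initial division.
Dividing 1 in proportion to weights (total weight 5/2): Daichi (weight 1) → 2/5; Junko (weight 1) → 2/5; Noboru (weight 1/2) → 1/5.
Daichi predeceased; the 2/5 allotted to Daichi's branch passes to Daichi's issue by representation.
The 2/5 is divided into 3 equal shares of 2/15 among Akira, Isamu, Sachiko.
Akira is living and takes 2/15.
Isamu is living and takes 2/15.
Sachiko is living and takes 2/15.
Junko is living and takes 2/5.
Noboru is living and takes 1/5.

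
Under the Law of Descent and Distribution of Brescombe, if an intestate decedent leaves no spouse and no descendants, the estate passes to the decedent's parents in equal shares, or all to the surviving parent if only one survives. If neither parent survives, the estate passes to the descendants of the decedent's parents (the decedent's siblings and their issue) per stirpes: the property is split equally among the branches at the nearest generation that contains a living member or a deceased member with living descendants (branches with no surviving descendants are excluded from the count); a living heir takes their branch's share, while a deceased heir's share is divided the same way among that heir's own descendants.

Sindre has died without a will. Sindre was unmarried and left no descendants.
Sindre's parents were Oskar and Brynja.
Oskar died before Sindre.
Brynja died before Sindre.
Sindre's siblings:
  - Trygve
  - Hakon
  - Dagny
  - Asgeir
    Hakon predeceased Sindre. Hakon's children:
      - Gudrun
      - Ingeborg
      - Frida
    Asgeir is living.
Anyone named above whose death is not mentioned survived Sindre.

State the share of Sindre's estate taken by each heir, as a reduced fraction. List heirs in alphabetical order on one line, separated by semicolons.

Asgeir 1/4; Dagny 1/4; Frida 1/12; Gudrun 1/12; Ingeborg 1/12; Trygve 1/4

Neither parent survives and there are no descendants, so the estate passes to Sindre's siblings and their issue per stirpes.
The estate is divided into 4 equal shares of 1/4 among Trygve, Hakon, Dagny, Asgeir.
Trygve is living and takes 1/4.
Hakon predeceased; the 1/4 allotted to Hakon's branch passes to Hakon's issue by representation.
The 1/4 is divided into 3 equal shares of 1/12 among Gudrun, Ingeborg, Frida.
Gudrun is living and takes 1/12.
Ingeborg is living and takes 1/12.
Frida is living and takes 1/12.
Dagny is living and takes 1/4.
Asgeir is living and takes 1/4.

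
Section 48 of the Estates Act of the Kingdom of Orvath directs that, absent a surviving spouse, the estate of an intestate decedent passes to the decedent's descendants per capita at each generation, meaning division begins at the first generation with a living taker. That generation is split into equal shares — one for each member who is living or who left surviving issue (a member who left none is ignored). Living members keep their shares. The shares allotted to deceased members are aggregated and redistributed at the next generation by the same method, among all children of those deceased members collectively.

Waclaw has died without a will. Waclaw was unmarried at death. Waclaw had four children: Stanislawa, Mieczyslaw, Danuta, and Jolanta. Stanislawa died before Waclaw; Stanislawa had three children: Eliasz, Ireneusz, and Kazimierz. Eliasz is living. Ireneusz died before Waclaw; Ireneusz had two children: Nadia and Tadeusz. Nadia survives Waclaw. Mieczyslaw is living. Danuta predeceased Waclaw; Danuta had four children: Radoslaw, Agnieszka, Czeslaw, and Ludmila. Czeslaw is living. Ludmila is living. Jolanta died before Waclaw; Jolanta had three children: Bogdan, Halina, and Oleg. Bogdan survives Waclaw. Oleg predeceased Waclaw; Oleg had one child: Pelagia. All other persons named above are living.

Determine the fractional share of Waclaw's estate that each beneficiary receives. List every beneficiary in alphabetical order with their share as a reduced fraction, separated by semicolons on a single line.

There is no surviving spouse, so the entire estate passes to Waclaw's descendants per capita at each generation.
At generation 1 (Stanislawa, Mieczyslaw, Danuta, Jolanta) there are 4 shares of (1)/4 = 1/4 each.
Living: Mieczyslaw — each takes 1/4.
Deceased: Stanislawa, Danuta, and Jolanta. Their combined 3/4 is pooled and carried to generation 2.
At generation 2 (Eliasz, Ireneusz, Kazimierz, Radoslaw, Agnieszka, Czeslaw, Ludmila, Bogdan, Halina, Oleg) there are 10 shares of (3/4)/10 = 3/40 each.
Living: Eliasz, Kazimierz, Radoslaw, Agnieszka, Czeslaw, Ludmila, Bogdan, and Halina — each takes 3/40.
Deceased: Ireneusz and Oleg. Their combined 3/20 is pooled and carried to generation 3.
At generation 3 (Nadia, Tadeusz, Pelagia) there are 3 shares of (3/20)/3 = 1/20 each.
Living: Nadia, Tadeusz, and Pelagia — each takes 1/20.

Agnieszka 3/40; Bogdan 3/40; Czeslaw 3/40; Eliasz 3/40; Halina 3/40; Kazimierz 3/40; Ludmila 3/40; Mieczyslaw 1/4; Nadia 1/20; Pelagia 1/20; Radoslaw 3/40; Tadeusz 1/20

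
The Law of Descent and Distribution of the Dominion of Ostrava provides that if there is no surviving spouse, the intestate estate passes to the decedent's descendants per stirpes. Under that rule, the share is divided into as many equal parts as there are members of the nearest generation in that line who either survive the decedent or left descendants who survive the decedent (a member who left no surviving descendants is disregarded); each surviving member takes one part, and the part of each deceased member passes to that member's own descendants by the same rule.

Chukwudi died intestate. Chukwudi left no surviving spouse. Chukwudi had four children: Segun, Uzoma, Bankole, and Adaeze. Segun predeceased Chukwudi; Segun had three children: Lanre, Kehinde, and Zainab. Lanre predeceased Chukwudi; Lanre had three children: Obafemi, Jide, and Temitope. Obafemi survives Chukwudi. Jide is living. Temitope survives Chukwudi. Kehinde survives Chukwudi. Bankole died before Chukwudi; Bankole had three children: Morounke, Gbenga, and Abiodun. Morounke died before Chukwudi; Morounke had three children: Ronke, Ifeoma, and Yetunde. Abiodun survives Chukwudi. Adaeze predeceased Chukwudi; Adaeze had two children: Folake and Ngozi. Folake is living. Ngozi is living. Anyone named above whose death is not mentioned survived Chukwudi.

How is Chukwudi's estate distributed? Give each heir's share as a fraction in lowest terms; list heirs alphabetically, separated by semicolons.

Abiodun 1/12; Folake 1/8; Gbenga 1/12; Ifeoma 1/36; Jide 1/36; Kehinde 1/12; Ngozi 1/8; Obafemi 1/36; Ronke 1/36; Temitope 1/36; Uzoma 1/4; Yetunde 1/36; Zainab 1/12

There is no surviving spouse, so the entire estate passes to Chukwudi's descendants per stirpes.
The estate is divided into 4 equal shares of 1/4 among Segun, Uzoma, Bankole, Adaeze.
Segun predeceased; the 1/4 allotted to Segun's branch passes to Segun's issue by representation.
The 1/4 is divided into 3 equal shares of 1/12 among Lanre, Kehinde, Zainab.
Lanre predeceased; the 1/12 allotted to Lanre's branch passes to Lanre's issue by representation.
The 1/12 is divided into 3 equal shares of 1/36 among Obafemi, Jide, Temitope.
Obafemi is living and takes 1/36.
Jide is living and takes 1/36.
Temitope is living and takes 1/36.
Kehinde is living and takes 1/12.
Zainab is living and takes 1/12.
Uzoma is living and takes 1/4.
Bankole predeceased; the 1/4 allotted to Bankole's branch passes to Bankole's issue by representation.
The 1/4 is divided into 3 equal shares of 1/12 among Morounke, Gbenga, Abiodun.
Morounke predeceased; the 1/12 allotted to Morounke's branch passes to Morounke's issue by representation.
The 1/12 is divided into 3 equal shares of 1/36 among Ronke, Ifeoma, Yetunde.
Ronke is living and takes 1/36.
Ifeoma is living and takes 1/36.
Yetunde is living and takes 1/36.
Gbenga is living and takes 1/12.
Abiodun is living and takes 1/12.
Adaeze predeceased; the 1/4 allotted to Adaeze's branch passes to Adaeze's issue by representation.
The 1/4 is divided into 2 equal shares of 1/8 among Folake, Ngozi.
Folake is living and takes 1/8.
Ngozi is living and takes 1/8.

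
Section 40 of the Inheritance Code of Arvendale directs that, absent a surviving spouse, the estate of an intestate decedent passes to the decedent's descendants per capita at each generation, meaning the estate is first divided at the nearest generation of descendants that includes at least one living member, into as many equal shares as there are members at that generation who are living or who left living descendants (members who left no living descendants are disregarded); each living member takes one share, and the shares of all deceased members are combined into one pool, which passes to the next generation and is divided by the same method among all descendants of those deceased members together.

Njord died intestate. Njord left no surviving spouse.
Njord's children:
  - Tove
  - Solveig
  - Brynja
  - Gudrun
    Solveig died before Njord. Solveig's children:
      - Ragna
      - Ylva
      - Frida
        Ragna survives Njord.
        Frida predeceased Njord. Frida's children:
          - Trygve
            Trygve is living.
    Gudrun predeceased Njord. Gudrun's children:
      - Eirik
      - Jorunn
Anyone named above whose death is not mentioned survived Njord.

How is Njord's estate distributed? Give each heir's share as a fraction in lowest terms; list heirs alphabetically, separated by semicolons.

Brynja 1/4; Eirik 1/10; Jorunn 1/10; Ragna 1/10; Tove 1/4; Trygve 1/10; Ylva 1/10

There is no surviving spouse, so the entire estate passes to Njord's descendants per capita at each generation.
At generation 1 (Tove, Solveig, Brynja, Gudrun) there are 4 shares of (1)/4 = 1/4 each.
Living: Tove and Brynja — each takes 1/4.
Deceased: Solveig and Gudrun. Their combined 1/2 is pooled and carried to generation 2.
At generation 2 (Ragna, Ylva, Frida, Eirik, Jorunn) there are 5 shares of (1/2)/5 = 1/10 each.
Living: Ragna, Ylva, Eirik, and Jorunn — each takes 1/10.
Deceased: Frida. That 1/10 share is carried to generation 3.
At generation 3 (Trygve) there are 1 shares of (1/10)/1 = 1/10 each.
Living: Trygve — each takes 1/10.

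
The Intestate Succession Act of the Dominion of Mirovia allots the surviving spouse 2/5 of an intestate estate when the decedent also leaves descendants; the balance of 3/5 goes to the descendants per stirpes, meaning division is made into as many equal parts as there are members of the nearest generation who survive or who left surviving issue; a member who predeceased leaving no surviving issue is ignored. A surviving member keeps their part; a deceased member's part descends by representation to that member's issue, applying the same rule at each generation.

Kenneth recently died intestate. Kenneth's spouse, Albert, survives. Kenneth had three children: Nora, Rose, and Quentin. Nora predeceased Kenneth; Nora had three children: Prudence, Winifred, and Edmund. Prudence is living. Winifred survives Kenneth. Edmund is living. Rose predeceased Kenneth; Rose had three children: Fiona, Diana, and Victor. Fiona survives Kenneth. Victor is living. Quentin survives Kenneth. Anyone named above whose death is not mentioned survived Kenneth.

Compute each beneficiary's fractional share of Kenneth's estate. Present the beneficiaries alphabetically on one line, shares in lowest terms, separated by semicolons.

Albert, as surviving spouse, takes 2/5.
The remaining 3/5 passes to Kenneth's descendants per stirpes.
The 3/5 is divided into 3 equal shares of 1/5 among Nora, Rose, Quentin.
Nora predeceased; the 1/5 allotted to Nora's branch passes to Nora's issue by representation.
The 1/5 is divided into 3 equal shares of 1/15 among Prudence, Winifred, Edmund.
Prudence is living and takes 1/15.
Winifred is living and takes 1/15.
Edmund is living and takes 1/15.
Rose predeceased; the 1/5 allotted to Rose's branch passes to Rose's issue by representation.
The 1/5 is divided into 3 equal shares of 1/15 among Fiona, Diana, Victor.
Fiona is living and takes 1/15.
Diana is living and takes 1/15.
Victor is living and takes 1/15.
Quentin is living and takes 1/5.

Albert 2/5; Diana 1/15; Edmund 1/15; Fiona 1/15; Prudence 1/15; Quentin 1/5; Victor 1/15; Winifred 1/15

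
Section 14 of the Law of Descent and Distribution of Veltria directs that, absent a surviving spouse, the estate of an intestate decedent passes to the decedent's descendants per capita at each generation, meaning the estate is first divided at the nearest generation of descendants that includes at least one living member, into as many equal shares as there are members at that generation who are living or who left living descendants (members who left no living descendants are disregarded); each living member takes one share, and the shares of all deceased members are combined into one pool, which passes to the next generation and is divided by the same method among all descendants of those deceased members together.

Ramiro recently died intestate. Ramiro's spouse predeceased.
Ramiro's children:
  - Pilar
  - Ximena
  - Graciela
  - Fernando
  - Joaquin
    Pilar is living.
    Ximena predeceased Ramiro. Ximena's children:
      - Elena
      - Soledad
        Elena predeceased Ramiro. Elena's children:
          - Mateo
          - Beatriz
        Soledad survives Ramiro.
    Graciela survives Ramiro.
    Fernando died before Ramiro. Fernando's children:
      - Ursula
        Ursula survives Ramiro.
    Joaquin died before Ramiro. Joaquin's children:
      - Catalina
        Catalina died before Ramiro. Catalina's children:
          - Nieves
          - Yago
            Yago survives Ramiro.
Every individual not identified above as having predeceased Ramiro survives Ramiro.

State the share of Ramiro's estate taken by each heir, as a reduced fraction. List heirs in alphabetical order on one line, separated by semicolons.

Beatriz 3/40; Graciela 1/5; Mateo 3/40; Nieves 3/40; Pilar 1/5; Soledad 3/20; Ursula 3/20; Yago 3/40

There is no surviving spouse, so the entire estate passes to Ramiro's descendants per capita at each generation.
At generation 1 (Pilar, Ximena, Graciela, Fernando, Joaquin) there are 5 shares of (1)/5 = 1/5 each.
Living: Pilar and Graciela — each takes 1/5.
Deceased: Ximena, Fernando, and Joaquin. Their combined 3/5 is pooled and carried to generation 2.
At generation 2 (Elena, Soledad, Ursula, Catalina) there are 4 shares of (3/5)/4 = 3/20 each.
Living: Soledad and Ursula — each takes 3/20.
Deceased: Elena and Catalina. Their combined 3/10 is pooled and carried to generation 3.
At generation 3 (Mateo, Beatriz, Nieves, Yago) there are 4 shares of (3/10)/4 = 3/40 each.
Living: Mateo, Beatriz, Nieves, and Yago — each takes 3/40.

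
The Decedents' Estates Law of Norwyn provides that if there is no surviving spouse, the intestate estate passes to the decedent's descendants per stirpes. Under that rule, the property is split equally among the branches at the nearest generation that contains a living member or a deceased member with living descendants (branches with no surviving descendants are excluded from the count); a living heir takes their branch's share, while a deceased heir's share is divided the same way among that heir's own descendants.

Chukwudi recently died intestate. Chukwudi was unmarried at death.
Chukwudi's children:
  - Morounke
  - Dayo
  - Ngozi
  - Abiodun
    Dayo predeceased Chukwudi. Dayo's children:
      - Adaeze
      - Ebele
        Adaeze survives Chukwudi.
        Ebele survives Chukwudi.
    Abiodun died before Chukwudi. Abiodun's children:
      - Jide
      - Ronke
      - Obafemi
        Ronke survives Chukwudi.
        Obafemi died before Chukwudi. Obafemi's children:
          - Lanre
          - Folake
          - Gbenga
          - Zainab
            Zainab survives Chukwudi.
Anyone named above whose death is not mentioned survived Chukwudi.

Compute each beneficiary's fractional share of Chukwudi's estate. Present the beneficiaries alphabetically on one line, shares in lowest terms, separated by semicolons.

Adaeze 1/8; Ebele 1/8; Folake 1/48; Gbenga 1/48; Jide 1/12; Lanre 1/48; Morounke 1/4; Ngozi 1/4; Ronke 1/12; Zainab 1/48

There is no surviving spouse, so the entire estate passes to Chukwudi's descendants per stirpes.
The estate is divided into 4 equal shares of 1/4 among Morounke, Dayo, Ngozi, Abiodun.
Morounke is living and takes 1/4.
Dayo predeceased; the 1/4 allotted to Dayo's branch passes to Dayo's issue by representation.
The 1/4 is divided into 2 equal shares of 1/8 among Adaeze, Ebele.
Adaeze is living and takes 1/8.
Ebele is living and takes 1/8.
Ngozi is living and takes 1/4.
Abiodun predeceased; the 1/4 allotted to Abiodun's branch passes to Abiodun's issue by representation.
The 1/4 is divided into 3 equal shares of 1/12 among Jide, Ronke, Obafemi.
Jide is living and takes 1/12.
Ronke is living and takes 1/12.
Obafemi predeceased; the 1/12 allotted to Obafemi's branch passes to Obafemi's issue by representation.
The 1/12 is divided into 4 equal shares of 1/48 among Lanre, Folake, Gbenga, Zainab.
Lanre is living and takes 1/48.
Folake is living and takes 1/48.
Gbenga is living and takes 1/48.
Zainab is living and takes 1/48.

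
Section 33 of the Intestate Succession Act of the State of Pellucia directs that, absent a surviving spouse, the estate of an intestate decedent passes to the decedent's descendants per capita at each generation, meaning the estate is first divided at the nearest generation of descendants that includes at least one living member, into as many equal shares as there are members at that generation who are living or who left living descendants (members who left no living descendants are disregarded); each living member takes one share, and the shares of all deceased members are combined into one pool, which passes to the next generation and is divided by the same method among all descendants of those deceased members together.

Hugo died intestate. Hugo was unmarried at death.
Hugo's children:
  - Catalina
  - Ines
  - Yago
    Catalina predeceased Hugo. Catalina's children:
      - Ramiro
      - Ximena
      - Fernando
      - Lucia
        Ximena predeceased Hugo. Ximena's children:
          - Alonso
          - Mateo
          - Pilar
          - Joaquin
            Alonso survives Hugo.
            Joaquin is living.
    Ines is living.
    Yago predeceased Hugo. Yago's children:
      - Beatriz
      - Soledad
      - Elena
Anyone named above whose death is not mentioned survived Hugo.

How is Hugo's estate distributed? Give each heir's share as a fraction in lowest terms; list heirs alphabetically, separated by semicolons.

There is no surviving spouse, so the entire estate passes to Hugo's descendants per capita at each generation.
At generation 1 (Catalina, Ines, Yago) there are 3 shares of (1)/3 = 1/3 each.
Living: Ines — each takes 1/3.
Deceased: Catalina and Yago. Their combined 2/3 is pooled and carried to generation 2.
At generation 2 (Ramiro, Ximena, Fernando, Lucia, Beatriz, Soledad, Elena) there are 7 shares of (2/3)/7 = 2/21 each.
Living: Ramiro, Fernando, Lucia, Beatriz, Soledad, and Elena — each takes 2/21.
Deceased: Ximena. That 2/21 share is carried to generation 3.
At generation 3 (Alonso, Mateo, Pilar, Joaquin) there are 4 shares of (2/21)/4 = 1/42 each.
Living: Alonso, Mateo, Pilar, and Joaquin — each takes 1/42.

Alonso 1/42; Beatriz 2/21; Elena 2/21; Fernando 2/21; Ines 1/3; Joaquin 1/42; Lucia 2/21; Mateo 1/42; Pilar 1/42; Ramiro 2/21; Soledad 2/21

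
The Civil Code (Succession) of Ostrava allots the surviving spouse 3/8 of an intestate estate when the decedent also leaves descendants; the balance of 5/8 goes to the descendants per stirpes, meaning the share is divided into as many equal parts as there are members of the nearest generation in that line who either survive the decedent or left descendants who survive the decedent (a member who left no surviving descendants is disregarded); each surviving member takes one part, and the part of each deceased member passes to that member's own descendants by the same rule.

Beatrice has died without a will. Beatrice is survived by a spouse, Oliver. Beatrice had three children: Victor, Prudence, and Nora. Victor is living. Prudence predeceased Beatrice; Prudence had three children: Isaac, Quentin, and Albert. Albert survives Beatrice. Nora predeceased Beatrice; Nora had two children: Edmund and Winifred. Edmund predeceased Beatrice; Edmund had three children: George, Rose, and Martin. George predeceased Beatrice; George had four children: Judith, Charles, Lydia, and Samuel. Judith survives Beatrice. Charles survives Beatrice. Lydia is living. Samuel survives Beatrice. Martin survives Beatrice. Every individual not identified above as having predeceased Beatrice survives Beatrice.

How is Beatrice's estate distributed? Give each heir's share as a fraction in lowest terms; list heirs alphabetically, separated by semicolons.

Albert 5/72; Charles 5/576; Isaac 5/72; Judith 5/576; Lydia 5/576; Martin 5/144; Oliver 3/8; Quentin 5/72; Rose 5/144; Samuel 5/576; Victor 5/24; Winifred 5/48

Oliver, as surviving spouse, takes 3/8.
The remaining 5/8 passes to Beatrice's descendants per stirpes.
The 5/8 is divided into 3 equal shares of 5/24 among Victor, Prudence, Nora.
Victor is living and takes 5/24.
Prudence predeceased; the 5/24 allotted to Prudence's branch passes to Prudence's issue by representation.
The 5/24 is divided into 3 equal shares of 5/72 among Isaac, Quentin, Albert.
Isaac is living and takes 5/72.
Quentin is living and takes 5/72.
Albert is living and takes 5/72.
Nora predeceased; the 5/24 allotted to Nora's branch passes to Nora's issue by representation.
The 5/24 is divided into 2 equal shares of 5/48 among Edmund, Winifred.
Edmund predeceased; the 5/48 allotted to Edmund's branch passes to Edmund's issue by representation.
The 5/48 is divided into 3 equal shares of 5/144 among George, Rose, Martin.
George predeceased; the 5/144 allotted to George's branch passes to George's issue by representation.
The 5/144 is divided into 4 equal shares of 5/576 among Judith, Charles, Lydia, Samuel.
Judith is living and takes 5/576.
Charles is living and takes 5/576.
Lydia is living and takes 5/576.
Samuel is living and takes 5/576.
Rose is living and takes 5/144.
Martin is living and takes 5/144.
Winifred is living and takes 5/48.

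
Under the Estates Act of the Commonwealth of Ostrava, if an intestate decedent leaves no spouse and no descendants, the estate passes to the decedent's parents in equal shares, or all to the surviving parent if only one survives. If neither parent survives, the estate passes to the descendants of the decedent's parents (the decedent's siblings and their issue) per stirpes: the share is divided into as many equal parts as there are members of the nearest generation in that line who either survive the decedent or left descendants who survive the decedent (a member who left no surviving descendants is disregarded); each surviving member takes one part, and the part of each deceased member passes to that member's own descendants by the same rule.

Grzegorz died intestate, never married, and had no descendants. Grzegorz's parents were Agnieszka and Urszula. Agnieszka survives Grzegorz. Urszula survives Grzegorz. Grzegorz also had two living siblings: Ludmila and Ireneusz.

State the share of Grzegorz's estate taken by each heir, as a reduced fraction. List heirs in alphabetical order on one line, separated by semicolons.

Both parents survive, so Agnieszka and Urszula each take 1/2. The siblings take nothing because a surviving parent has priority.

Agnieszka 1/2; Urszula 1/2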